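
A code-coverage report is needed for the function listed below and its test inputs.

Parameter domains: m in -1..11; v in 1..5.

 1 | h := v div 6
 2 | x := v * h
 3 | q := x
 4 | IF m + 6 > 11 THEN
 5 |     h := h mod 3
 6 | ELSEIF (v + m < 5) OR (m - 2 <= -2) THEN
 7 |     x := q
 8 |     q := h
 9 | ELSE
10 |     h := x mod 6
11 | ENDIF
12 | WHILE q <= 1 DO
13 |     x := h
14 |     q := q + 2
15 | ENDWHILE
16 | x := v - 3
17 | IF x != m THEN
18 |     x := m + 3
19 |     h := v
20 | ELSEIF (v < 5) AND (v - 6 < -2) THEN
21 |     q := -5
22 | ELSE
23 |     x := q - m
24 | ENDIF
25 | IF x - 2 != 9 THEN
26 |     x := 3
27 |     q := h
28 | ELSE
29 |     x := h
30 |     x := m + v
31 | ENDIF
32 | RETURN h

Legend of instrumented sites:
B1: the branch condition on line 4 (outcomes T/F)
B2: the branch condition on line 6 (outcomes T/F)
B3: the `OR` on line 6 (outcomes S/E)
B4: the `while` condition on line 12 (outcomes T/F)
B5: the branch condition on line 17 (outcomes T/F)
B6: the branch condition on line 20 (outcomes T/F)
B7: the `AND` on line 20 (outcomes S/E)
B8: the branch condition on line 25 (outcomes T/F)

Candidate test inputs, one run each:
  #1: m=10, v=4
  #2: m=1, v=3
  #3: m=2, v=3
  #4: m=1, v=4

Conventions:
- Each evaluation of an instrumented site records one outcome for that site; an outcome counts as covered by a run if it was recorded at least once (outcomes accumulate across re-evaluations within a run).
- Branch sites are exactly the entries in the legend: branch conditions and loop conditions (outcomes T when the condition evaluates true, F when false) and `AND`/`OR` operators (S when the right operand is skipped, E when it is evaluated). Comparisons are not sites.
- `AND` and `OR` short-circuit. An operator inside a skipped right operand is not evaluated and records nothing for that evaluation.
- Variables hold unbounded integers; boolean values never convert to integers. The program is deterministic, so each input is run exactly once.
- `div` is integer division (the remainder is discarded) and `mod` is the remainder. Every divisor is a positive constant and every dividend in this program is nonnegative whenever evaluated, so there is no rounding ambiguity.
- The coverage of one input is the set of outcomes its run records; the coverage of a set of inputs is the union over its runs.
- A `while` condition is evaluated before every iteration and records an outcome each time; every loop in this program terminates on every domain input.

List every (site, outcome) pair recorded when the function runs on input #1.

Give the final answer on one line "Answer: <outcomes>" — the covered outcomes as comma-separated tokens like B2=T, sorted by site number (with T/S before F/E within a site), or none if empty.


Simulating input #1 (m=10, v=4) step by step:
  B1->T, B4->T, B4->F, B5->T, B8->T
as a set, this run covers: B1=T, B4=T, B4=F, B5=T, B8=T
Answer: B1=T, B4=T, B4=F, B5=T, B8=T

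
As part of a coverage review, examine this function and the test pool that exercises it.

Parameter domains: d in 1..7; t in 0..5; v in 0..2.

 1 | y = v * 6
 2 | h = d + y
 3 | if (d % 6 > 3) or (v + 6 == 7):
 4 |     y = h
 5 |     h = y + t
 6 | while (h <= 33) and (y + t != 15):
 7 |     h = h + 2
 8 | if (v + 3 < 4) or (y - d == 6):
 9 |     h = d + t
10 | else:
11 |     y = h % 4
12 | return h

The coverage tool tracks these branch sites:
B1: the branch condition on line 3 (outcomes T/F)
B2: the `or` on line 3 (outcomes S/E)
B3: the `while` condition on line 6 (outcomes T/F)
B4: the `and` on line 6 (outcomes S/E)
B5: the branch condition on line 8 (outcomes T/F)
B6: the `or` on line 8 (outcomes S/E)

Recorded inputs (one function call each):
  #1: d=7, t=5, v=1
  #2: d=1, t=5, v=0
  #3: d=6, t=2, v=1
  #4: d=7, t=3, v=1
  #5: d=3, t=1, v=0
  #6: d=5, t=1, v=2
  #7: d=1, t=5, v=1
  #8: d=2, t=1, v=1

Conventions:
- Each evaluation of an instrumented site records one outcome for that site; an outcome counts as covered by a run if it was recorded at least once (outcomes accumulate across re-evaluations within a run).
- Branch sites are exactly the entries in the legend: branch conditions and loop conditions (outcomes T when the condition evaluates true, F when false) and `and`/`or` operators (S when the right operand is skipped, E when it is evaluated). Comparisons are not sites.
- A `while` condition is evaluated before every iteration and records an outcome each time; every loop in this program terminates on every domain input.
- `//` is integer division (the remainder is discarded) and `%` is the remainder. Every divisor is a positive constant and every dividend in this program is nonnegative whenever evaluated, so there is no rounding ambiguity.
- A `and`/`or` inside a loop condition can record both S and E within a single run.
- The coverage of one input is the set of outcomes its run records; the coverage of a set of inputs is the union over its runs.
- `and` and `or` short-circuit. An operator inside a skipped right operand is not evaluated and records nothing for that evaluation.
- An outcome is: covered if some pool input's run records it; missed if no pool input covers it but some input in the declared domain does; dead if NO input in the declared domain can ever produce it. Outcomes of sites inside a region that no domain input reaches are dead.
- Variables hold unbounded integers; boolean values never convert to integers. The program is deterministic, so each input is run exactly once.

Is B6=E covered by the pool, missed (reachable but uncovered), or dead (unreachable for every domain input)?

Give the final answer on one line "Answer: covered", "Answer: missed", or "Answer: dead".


B6=E is recorded by pool input(s) 1, 3, 4, 6, 7, 8 -> covered
Answer: covered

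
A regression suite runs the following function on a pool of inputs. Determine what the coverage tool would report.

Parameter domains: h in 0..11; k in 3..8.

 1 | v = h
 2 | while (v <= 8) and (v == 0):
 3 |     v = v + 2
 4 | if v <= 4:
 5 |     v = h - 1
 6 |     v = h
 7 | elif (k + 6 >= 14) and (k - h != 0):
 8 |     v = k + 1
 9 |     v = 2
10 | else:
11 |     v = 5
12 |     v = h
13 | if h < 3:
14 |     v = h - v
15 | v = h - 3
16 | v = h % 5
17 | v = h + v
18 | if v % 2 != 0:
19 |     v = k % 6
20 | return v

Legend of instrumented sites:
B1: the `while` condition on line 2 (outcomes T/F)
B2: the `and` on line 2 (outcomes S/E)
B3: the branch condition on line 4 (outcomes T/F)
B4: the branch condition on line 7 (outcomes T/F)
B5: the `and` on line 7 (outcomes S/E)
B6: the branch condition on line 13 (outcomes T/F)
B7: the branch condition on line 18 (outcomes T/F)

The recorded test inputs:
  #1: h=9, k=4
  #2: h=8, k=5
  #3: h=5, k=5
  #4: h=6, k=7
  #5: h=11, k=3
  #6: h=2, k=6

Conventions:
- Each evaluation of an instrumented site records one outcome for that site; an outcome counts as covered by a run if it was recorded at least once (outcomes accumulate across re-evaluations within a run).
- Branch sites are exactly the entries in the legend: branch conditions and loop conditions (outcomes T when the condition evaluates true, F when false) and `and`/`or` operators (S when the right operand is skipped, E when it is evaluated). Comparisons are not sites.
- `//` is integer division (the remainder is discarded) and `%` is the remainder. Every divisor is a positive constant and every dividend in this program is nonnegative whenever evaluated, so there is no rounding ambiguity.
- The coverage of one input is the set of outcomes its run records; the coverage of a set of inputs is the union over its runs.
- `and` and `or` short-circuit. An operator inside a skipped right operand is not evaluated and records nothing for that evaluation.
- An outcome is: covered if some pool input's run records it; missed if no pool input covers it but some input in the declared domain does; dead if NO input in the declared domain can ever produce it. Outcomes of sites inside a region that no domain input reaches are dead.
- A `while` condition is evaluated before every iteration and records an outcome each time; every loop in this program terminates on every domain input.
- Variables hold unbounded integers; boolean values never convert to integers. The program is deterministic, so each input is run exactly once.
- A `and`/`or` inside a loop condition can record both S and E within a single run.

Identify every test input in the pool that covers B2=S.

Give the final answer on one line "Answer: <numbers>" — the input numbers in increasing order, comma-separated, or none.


input #1 (h=9, k=4): covers B2=S
input #2 (h=8, k=5): misses B2=S
input #3 (h=5, k=5): misses B2=S
input #4 (h=6, k=7): misses B2=S
input #5 (h=11, k=3): covers B2=S
input #6 (h=2, k=6): misses B2=S
Answer: 1, 5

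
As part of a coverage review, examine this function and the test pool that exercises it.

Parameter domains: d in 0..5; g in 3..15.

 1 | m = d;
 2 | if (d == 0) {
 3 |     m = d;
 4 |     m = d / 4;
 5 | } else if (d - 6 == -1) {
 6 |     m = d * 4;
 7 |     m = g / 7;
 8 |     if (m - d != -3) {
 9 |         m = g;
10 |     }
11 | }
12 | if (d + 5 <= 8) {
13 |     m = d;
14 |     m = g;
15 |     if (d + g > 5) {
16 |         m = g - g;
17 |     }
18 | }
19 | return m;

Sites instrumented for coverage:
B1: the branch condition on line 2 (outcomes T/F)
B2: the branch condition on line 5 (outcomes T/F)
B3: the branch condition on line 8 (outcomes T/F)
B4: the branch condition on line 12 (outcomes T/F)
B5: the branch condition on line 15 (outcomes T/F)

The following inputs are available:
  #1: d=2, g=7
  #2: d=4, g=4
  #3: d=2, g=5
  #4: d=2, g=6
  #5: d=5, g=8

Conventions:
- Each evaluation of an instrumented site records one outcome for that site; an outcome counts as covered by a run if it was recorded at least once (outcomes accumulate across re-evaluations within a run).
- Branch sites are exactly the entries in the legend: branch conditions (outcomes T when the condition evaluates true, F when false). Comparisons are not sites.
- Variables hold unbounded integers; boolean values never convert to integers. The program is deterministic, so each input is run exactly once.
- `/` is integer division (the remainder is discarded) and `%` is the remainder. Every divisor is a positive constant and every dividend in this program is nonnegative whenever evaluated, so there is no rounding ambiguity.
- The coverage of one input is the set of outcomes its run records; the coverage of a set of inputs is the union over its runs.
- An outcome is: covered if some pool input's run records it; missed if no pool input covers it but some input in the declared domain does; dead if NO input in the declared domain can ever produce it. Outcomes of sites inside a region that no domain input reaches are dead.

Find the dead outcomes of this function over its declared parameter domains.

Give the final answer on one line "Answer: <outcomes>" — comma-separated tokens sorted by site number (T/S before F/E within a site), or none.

checking every outcome against all 78 domain inputs:
  reachable outcomes have witnesses, e.g. B1=T (e.g. d=0, g=3), B1=F (e.g. d=1, g=3), B2=T (e.g. d=5, g=3), B2=F (e.g. d=1, g=3)

Answer: none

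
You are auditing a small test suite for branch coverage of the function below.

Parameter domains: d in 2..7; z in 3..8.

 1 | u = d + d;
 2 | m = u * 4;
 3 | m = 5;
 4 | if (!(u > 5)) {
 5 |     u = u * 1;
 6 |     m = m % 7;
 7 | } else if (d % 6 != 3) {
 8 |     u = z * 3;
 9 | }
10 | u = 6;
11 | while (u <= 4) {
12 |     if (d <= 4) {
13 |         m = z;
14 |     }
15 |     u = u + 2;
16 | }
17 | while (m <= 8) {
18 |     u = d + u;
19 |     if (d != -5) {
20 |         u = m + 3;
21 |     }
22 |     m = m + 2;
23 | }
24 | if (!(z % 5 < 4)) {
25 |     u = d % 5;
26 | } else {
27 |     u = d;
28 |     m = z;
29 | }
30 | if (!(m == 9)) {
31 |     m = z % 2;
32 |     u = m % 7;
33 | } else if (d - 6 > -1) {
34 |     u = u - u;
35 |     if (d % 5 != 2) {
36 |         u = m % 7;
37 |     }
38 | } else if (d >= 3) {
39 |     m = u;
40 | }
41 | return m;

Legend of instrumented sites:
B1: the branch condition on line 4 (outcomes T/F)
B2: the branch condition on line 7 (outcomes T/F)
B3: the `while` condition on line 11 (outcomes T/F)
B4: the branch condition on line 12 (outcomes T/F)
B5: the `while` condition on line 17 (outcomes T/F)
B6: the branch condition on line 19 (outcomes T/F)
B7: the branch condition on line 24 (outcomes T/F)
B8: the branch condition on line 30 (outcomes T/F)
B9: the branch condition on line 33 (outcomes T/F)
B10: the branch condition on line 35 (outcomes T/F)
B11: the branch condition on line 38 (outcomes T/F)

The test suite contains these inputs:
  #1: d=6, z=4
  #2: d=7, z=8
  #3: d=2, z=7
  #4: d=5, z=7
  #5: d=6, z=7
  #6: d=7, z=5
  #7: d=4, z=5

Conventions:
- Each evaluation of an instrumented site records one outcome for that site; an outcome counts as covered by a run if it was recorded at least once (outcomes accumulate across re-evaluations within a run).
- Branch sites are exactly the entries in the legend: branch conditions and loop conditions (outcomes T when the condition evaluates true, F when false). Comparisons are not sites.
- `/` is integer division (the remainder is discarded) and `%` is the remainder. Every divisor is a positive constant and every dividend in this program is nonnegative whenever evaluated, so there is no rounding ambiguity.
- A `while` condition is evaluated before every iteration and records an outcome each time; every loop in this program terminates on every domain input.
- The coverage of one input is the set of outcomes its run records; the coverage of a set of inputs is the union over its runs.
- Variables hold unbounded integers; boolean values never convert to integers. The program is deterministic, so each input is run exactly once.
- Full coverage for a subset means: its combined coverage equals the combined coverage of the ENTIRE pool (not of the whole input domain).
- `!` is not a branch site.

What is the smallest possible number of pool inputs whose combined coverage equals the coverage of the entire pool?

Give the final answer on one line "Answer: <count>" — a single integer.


test 1 (d=6, z=4) hits B1=F, B2=T, B3=F, B5=T, B5=F, B6=T, B7=T, B8=F, B9=T, B10=T
test 2 (d=7, z=8) hits B1=F, B2=T, B3=F, B5=T, B5=F, B6=T, B7=F, B8=T
test 3 (d=2, z=7) hits B1=T, B3=F, B5=T, B5=F, B6=T, B7=F, B8=T
test 4 (d=5, z=7) hits B1=F, B2=T, B3=F, B5=T, B5=F, B6=T, B7=F, B8=T
test 5 (d=6, z=7) hits B1=F, B2=T, B3=F, B5=T, B5=F, B6=T, B7=F, B8=T
test 6 (d=7, z=5) hits B1=F, B2=T, B3=F, B5=T, B5=F, B6=T, B7=F, B8=T
test 7 (d=4, z=5) hits B1=F, B2=T, B3=F, B5=T, B5=F, B6=T, B7=F, B8=T
the full pool covers 13 outcomes: B1=T, B1=F, B2=T, B3=F, B5=T, B5=F, B6=T, B7=T, B7=F, B8=T, B8=F, B9=T, B10=T
every size-1 subset falls short of the 13 outcomes (best: 10/13)
size 2: inputs {1, 3} cover all 13 outcomes, and no lexicographically smaller subset of this size does
Answer: 2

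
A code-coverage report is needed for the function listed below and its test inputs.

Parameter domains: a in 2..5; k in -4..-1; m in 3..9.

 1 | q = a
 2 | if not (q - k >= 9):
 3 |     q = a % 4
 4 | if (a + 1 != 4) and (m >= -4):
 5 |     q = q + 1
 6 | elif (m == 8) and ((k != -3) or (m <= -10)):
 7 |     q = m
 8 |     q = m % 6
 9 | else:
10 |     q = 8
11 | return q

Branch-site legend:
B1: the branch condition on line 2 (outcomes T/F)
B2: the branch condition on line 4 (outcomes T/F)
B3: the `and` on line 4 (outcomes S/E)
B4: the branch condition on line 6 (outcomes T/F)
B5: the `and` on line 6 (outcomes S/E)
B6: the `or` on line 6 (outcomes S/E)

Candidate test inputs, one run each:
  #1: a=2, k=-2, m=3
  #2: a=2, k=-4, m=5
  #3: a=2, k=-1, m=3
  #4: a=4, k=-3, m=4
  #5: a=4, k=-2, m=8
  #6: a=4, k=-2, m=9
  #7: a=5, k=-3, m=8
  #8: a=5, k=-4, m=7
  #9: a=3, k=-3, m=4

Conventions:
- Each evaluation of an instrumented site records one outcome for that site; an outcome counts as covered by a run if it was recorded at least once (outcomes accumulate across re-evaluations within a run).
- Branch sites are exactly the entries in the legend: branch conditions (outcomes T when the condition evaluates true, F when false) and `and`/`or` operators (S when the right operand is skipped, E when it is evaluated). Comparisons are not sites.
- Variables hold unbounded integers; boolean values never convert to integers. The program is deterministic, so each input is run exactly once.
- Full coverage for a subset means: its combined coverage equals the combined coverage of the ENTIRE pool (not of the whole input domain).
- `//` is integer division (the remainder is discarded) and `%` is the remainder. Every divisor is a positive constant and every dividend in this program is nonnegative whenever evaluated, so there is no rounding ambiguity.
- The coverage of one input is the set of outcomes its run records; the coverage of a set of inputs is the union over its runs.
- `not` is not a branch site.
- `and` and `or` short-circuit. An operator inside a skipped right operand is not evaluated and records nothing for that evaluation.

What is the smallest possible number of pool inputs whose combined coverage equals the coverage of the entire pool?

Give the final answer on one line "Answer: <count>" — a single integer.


test 1 (a=2, k=-2, m=3) fires B1->T, B3->E, B2->T; hits B1=T, B2=T, B3=E
test 2 (a=2, k=-4, m=5) fires B1->T, B3->E, B2->T; hits B1=T, B2=T, B3=E
test 3 (a=2, k=-1, m=3) fires B1->T, B3->E, B2->T; hits B1=T, B2=T, B3=E
test 4 (a=4, k=-3, m=4) fires B1->T, B3->E, B2->T; hits B1=T, B2=T, B3=E
test 5 (a=4, k=-2, m=8) fires B1->T, B3->E, B2->T; hits B1=T, B2=T, B3=E
test 6 (a=4, k=-2, m=9) fires B1->T, B3->E, B2->T; hits B1=T, B2=T, B3=E
test 7 (a=5, k=-3, m=8) fires B1->T, B3->E, B2->T; hits B1=T, B2=T, B3=E
test 8 (a=5, k=-4, m=7) fires B1->F, B3->E, B2->T; hits B1=F, B2=T, B3=E
test 9 (a=3, k=-3, m=4) fires B1->T, B3->S, B2->F, B5->S, B4->F; hits B1=T, B2=F, B3=S, B4=F, B5=S
together the pool reaches 8 outcomes: B1=T, B1=F, B2=T, B2=F, B3=S, B3=E, B4=F, B5=S
no size-1 subset reaches all 8 outcomes (best union: 5/8)
the canonical winner is {8, 9}: size 2, full 8-outcome coverage, earliest index list among size-2 covers
Answer: 2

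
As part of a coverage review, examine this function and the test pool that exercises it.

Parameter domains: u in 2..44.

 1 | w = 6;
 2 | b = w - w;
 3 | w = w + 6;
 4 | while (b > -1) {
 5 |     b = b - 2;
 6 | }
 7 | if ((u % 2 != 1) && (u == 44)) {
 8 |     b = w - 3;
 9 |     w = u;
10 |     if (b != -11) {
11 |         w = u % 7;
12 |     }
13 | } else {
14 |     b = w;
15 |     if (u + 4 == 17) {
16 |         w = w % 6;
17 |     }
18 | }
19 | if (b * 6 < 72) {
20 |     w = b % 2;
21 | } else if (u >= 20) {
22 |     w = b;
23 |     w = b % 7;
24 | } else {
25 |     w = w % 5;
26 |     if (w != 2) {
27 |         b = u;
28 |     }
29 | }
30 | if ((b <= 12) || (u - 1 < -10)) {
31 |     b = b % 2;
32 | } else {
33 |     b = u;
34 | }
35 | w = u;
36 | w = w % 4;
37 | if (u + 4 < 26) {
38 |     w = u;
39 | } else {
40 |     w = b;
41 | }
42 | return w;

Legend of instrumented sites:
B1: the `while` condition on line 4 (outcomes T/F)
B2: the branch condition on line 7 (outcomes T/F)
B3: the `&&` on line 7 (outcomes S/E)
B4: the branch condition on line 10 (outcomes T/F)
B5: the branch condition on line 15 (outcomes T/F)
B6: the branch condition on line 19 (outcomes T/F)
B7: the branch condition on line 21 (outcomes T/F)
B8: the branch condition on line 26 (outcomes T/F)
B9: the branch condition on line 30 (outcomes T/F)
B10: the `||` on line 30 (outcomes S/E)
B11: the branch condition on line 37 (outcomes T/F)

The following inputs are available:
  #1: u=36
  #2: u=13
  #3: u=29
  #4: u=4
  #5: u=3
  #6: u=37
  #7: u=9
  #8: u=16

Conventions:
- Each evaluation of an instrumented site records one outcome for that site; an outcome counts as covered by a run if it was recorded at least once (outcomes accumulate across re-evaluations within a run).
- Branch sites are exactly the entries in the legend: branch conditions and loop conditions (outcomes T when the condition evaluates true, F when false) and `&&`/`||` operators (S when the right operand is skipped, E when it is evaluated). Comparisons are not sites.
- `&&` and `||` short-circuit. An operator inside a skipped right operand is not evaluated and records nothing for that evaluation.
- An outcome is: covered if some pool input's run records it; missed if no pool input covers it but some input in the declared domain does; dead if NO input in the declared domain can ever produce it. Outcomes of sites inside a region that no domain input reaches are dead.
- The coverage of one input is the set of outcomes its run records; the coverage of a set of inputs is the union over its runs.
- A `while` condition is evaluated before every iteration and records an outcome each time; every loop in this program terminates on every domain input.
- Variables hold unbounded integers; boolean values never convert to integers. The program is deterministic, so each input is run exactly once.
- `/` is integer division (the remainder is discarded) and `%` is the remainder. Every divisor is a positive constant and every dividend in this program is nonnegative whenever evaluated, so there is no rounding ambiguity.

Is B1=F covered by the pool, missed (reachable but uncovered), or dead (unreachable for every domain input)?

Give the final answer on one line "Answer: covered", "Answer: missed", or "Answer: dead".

B1=F is recorded by pool input(s) 1, 2, 3, 4, 5, 6, 7, 8 -> covered

Answer: covered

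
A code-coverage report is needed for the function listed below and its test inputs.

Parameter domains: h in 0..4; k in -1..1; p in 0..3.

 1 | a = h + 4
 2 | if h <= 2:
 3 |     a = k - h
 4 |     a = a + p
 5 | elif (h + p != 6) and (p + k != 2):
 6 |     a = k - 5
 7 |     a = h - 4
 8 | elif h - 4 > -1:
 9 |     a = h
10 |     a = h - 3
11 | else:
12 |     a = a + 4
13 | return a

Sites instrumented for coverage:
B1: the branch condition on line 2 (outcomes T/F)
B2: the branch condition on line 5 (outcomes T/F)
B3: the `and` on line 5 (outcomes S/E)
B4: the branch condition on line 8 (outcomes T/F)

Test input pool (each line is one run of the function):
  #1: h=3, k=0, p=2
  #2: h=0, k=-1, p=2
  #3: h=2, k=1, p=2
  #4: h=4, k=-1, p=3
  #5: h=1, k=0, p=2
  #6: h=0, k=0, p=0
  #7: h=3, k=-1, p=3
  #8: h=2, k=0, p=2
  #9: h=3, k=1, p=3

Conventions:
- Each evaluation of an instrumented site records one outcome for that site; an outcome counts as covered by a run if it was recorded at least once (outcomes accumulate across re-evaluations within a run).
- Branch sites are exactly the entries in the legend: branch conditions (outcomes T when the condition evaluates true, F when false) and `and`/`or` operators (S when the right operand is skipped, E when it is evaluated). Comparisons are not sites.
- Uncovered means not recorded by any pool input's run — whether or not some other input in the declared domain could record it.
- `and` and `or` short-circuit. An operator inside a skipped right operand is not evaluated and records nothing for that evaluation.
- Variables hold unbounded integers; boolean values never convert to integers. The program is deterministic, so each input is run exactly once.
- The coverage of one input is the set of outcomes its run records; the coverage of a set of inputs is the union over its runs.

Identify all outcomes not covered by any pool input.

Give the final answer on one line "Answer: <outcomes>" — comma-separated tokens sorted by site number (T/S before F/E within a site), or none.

input #1, h=3, k=0, p=2: events B1->F, B3->E, B2->F, B4->F; outcomes B1=F, B2=F, B3=E, B4=F
input #2, h=0, k=-1, p=2: events B1->T; outcomes B1=T
input #3, h=2, k=1, p=2: events B1->T; outcomes B1=T
input #4, h=4, k=-1, p=3: events B1->F, B3->E, B2->F, B4->T; outcomes B1=F, B2=F, B3=E, B4=T
input #5, h=1, k=0, p=2: events B1->T; outcomes B1=T
input #6, h=0, k=0, p=0: events B1->T; outcomes B1=T
input #7, h=3, k=-1, p=3: events B1->F, B3->S, B2->F, B4->F; outcomes B1=F, B2=F, B3=S, B4=F
input #8, h=2, k=0, p=2: events B1->T; outcomes B1=T
input #9, h=3, k=1, p=3: events B1->F, B3->S, B2->F, B4->F; outcomes B1=F, B2=F, B3=S, B4=F
union over the pool: B1=T, B1=F, B2=F, B3=S, B3=E, B4=T, B4=F
uncovered (1 of 8): B2=T

Answer: B2=T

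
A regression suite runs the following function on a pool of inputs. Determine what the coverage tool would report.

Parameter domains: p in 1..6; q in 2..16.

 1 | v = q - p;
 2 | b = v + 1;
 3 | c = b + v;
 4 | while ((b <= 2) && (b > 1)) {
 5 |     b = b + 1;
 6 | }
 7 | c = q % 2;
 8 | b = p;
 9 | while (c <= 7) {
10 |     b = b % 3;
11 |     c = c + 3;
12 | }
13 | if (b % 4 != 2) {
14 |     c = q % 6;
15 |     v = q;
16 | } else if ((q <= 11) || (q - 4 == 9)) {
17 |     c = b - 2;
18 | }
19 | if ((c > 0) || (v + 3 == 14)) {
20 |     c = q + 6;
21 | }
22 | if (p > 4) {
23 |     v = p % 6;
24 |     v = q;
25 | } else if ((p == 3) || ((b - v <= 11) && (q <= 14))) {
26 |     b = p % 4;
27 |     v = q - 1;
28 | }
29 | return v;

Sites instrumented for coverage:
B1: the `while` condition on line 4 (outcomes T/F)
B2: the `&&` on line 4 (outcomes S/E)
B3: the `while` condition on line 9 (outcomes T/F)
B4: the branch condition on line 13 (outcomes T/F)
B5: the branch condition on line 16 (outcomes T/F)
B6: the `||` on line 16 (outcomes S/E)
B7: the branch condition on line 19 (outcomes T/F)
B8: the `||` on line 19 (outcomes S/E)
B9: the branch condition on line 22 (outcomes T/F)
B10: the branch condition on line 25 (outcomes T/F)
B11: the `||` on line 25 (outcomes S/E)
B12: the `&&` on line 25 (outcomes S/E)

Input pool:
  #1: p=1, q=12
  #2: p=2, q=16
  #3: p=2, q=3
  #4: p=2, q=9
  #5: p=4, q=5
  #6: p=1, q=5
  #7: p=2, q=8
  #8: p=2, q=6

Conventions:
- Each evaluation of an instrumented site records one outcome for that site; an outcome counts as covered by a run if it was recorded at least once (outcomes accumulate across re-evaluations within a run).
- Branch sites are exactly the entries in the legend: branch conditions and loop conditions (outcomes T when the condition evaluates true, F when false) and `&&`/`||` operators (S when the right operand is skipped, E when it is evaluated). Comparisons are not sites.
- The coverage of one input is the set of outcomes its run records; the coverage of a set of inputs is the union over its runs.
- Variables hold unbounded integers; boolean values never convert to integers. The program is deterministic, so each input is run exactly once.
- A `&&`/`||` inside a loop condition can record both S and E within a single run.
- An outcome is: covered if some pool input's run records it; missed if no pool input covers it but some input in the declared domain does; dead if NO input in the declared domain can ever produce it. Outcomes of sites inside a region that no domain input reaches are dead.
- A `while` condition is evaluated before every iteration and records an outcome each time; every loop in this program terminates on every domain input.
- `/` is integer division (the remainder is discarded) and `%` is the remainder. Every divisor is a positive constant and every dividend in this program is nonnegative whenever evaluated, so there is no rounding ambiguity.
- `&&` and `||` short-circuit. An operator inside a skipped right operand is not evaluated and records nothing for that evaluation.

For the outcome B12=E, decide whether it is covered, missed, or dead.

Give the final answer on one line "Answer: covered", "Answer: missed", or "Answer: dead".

B12=E is recorded by pool input(s) 1, 2, 3, 4, 5, 6, 7, 8 -> covered

Answer: covered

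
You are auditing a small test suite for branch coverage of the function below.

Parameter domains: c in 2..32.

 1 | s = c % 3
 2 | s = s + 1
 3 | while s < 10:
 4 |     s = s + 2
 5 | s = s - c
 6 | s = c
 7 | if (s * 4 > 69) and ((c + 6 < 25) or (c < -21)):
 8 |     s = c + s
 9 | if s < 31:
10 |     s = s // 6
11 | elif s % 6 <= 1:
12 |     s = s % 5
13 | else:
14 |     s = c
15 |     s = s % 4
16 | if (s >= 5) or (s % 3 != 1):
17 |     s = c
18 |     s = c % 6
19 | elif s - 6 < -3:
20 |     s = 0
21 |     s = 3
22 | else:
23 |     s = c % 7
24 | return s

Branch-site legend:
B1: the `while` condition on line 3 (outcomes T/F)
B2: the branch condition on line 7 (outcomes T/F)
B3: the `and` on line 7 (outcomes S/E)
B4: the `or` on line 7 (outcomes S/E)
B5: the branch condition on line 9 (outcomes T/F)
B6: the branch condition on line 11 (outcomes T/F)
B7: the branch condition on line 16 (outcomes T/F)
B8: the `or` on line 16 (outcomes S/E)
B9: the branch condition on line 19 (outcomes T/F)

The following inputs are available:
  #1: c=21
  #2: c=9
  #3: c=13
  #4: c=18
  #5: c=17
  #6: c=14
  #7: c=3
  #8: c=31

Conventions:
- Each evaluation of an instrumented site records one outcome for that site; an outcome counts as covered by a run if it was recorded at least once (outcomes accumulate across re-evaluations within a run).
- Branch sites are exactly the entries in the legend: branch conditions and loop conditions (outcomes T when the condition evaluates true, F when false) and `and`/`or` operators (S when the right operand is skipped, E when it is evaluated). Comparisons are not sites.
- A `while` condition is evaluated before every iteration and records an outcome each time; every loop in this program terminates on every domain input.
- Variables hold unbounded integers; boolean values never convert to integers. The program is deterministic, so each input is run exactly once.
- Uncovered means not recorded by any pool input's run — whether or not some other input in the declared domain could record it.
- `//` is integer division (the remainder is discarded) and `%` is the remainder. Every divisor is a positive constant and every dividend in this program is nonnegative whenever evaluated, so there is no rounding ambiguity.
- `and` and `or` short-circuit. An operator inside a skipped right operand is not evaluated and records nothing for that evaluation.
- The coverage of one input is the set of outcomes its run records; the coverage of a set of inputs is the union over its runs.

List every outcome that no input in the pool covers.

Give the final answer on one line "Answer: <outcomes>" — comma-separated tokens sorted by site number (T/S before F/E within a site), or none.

run #1 (c=21) runs B1->T, B1->T, B1->T, B1->T, B1->T, B1->F, B3->E, B4->E, B2->F, B5->T, B8->E, B7->T; records B1=T, B1=F, B2=F, B3=E, B4=E, B5=T, B7=T, B8=E
run #2 (c=9) runs B1->T, B1->T, B1->T, B1->T, B1->T, B1->F, B3->S, B2->F, B5->T, B8->E, B7->F, B9->T; records B1=T, B1=F, B2=F, B3=S, B5=T, B7=F, B8=E, B9=T
run #3 (c=13) runs B1->T, B1->T, B1->T, B1->T, B1->F, B3->S, B2->F, B5->T, B8->E, B7->T; records B1=T, B1=F, B2=F, B3=S, B5=T, B7=T, B8=E
run #4 (c=18) runs B1->T, B1->T, B1->T, B1->T, B1->T, B1->F, B3->E, B4->S, B2->T, B5->F, B6->T, B8->E, B7->F, B9->T; records B1=T, B1=F, B2=T, B3=E, B4=S, B5=F, B6=T, B7=F, B8=E, B9=T
run #5 (c=17) runs B1->T, B1->T, B1->T, B1->T, B1->F, B3->S, B2->F, B5->T, B8->E, B7->T; records B1=T, B1=F, B2=F, B3=S, B5=T, B7=T, B8=E
run #6 (c=14) runs B1->T, B1->T, B1->T, B1->T, B1->F, B3->S, B2->F, B5->T, B8->E, B7->T; records B1=T, B1=F, B2=F, B3=S, B5=T, B7=T, B8=E
run #7 (c=3) runs B1->T, B1->T, B1->T, B1->T, B1->T, B1->F, B3->S, B2->F, B5->T, B8->E, B7->T; records B1=T, B1=F, B2=F, B3=S, B5=T, B7=T, B8=E
run #8 (c=31) runs B1->T, B1->T, B1->T, B1->T, B1->F, B3->E, B4->E, B2->F, B5->F, B6->T, B8->E, B7->F, B9->T; records B1=T, B1=F, B2=F, B3=E, B4=E, B5=F, B6=T, B7=F, B8=E, B9=T
union over the pool: B1=T, B1=F, B2=T, B2=F, B3=S, B3=E, B4=S, B4=E, B5=T, B5=F, B6=T, B7=T, B7=F, B8=E, B9=T
uncovered (3 of 18): B6=F, B8=S, B9=F

Answer: B6=F, B8=S, B9=F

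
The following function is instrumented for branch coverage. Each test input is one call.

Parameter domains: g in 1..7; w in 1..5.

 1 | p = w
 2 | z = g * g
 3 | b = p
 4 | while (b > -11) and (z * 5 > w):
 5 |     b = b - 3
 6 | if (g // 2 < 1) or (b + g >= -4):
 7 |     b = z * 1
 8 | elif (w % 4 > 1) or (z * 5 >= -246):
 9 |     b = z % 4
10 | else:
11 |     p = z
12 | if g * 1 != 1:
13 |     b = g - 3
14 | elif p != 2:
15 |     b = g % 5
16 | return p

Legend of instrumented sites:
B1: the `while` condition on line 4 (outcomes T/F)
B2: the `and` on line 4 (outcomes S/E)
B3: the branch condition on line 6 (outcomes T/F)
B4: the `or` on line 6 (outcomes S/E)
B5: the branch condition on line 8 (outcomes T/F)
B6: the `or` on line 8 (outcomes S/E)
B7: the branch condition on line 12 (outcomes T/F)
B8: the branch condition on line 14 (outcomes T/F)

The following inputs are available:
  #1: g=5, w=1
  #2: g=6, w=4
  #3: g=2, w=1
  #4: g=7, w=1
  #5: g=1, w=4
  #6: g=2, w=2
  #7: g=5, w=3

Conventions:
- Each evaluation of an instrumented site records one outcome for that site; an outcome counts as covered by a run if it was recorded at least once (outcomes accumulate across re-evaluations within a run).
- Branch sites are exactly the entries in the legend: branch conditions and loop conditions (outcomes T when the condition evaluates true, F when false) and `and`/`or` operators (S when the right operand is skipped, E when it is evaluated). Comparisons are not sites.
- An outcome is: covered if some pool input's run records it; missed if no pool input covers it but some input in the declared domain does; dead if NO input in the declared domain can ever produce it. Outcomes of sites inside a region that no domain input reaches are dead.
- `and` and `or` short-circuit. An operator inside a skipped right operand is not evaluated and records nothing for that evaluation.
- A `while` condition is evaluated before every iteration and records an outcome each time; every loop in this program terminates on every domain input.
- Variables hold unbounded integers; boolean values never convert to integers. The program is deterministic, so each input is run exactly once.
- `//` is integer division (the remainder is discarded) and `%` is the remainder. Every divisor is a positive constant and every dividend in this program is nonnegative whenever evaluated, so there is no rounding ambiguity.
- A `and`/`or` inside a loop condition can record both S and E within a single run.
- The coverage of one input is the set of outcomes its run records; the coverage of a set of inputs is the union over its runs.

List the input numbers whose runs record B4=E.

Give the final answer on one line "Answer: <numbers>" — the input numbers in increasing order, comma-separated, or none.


input #1 (g=5, w=1): records B4=E
input #2 (g=6, w=4): records B4=E
input #3 (g=2, w=1): records B4=E
input #4 (g=7, w=1): records B4=E
input #5 (g=1, w=4): does not record B4=E
input #6 (g=2, w=2): records B4=E
input #7 (g=5, w=3): records B4=E
Answer: 1, 2, 3, 4, 6, 7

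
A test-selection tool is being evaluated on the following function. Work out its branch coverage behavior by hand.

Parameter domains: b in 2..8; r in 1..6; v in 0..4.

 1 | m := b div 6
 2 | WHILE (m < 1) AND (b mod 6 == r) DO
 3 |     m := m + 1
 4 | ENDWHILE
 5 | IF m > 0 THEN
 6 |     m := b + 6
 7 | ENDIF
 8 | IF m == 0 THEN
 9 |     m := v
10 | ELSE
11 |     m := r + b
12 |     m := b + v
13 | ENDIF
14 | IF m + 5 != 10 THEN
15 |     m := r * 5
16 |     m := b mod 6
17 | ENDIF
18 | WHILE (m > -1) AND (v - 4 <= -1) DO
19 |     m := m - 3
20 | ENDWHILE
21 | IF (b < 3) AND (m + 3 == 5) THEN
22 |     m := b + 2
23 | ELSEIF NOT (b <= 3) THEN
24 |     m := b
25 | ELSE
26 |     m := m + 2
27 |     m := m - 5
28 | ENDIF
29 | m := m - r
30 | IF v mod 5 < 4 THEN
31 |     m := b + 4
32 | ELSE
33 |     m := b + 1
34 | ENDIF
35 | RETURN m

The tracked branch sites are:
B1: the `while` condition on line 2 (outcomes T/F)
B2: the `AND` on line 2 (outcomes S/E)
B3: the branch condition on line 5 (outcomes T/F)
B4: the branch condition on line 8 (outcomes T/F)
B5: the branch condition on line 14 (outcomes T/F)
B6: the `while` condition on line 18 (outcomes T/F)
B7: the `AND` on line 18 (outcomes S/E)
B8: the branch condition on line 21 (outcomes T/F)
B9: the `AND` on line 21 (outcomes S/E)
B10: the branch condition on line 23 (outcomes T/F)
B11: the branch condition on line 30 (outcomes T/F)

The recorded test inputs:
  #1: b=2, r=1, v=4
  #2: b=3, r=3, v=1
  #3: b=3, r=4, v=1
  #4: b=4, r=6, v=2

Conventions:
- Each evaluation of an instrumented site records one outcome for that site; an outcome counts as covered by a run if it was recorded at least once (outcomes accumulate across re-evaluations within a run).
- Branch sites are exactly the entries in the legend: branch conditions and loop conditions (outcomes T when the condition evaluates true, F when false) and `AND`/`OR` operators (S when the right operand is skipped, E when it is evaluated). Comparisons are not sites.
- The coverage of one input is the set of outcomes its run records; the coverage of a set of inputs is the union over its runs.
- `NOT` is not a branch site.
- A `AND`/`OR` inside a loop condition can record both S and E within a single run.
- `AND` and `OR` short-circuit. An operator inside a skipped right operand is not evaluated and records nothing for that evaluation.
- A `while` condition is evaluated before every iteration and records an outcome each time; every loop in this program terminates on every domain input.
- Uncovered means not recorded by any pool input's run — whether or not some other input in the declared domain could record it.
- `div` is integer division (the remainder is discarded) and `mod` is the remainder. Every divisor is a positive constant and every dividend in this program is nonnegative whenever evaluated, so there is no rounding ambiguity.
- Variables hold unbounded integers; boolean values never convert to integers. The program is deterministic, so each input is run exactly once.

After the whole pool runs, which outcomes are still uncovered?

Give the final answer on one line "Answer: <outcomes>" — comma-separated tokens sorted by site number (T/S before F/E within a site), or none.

#1 (b=2, r=1, v=4) -> B2->E, B1->F, B3->F, B4->T, B5->T, B7->E, B6->F, B9->E, B8->T, B11->F; covered: B1=F, B2=E, B3=F, B4=T, B5=T, B6=F, B7=E, B8=T, B9=E, B11=F
#2 (b=3, r=3, v=1) -> B2->E, B1->T, B2->S, B1->F, B3->T, B4->F, B5->T, B7->E, B6->T, B7->E, B6->T, B7->S, B6->F, B9->S, ...; covered: B1=T, B1=F, B2=S, B2=E, B3=T, B4=F, B5=T, B6=T, B6=F, B7=S, B7=E, B8=F, B9=S, B10=F, B11=T
#3 (b=3, r=4, v=1) -> B2->E, B1->F, B3->F, B4->T, B5->T, B7->E, B6->T, B7->E, B6->T, B7->S, B6->F, B9->S, B8->F, B10->F, ...; covered: B1=F, B2=E, B3=F, B4=T, B5=T, B6=T, B6=F, B7=S, B7=E, B8=F, B9=S, B10=F, B11=T
#4 (b=4, r=6, v=2) -> B2->E, B1->F, B3->F, B4->T, B5->T, B7->E, B6->T, B7->E, B6->T, B7->S, B6->F, B9->S, B8->F, B10->T, ...; covered: B1=F, B2=E, B3=F, B4=T, B5=T, B6=T, B6=F, B7=S, B7=E, B8=F, B9=S, B10=T, B11=T
union over the pool: B1=T, B1=F, B2=S, B2=E, B3=T, B3=F, B4=T, B4=F, B5=T, B6=T, B6=F, B7=S, B7=E, B8=T, B8=F, B9=S, B9=E, B10=T, B10=F, B11=T, B11=F
uncovered (1 of 22): B5=F

Answer: B5=F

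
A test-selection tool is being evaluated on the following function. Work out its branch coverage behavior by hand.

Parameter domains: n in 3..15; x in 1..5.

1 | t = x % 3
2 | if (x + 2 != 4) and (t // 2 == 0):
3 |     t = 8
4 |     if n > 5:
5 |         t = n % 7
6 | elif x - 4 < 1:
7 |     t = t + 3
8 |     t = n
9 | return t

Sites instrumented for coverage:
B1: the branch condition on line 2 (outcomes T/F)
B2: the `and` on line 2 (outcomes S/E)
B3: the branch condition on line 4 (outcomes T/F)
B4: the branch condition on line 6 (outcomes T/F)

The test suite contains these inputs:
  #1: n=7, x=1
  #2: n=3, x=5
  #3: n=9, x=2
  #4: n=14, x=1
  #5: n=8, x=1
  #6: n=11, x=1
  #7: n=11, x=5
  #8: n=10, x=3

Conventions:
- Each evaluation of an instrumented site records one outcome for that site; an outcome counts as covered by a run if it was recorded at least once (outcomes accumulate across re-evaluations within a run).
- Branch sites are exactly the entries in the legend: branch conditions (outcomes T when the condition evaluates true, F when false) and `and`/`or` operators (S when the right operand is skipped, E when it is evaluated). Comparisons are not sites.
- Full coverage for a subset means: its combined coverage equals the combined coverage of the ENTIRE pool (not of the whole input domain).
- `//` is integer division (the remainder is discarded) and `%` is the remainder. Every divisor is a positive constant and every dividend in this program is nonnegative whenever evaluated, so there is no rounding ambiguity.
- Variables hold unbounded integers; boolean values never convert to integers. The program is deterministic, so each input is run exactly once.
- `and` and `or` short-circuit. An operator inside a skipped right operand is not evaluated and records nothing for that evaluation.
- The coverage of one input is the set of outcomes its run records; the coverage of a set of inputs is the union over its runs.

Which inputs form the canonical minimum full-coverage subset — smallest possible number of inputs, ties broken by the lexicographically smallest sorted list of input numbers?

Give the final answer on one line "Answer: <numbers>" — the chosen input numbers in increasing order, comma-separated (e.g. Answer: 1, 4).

#1 (n=7, x=1) -> covered: B1=T, B2=E, B3=T
#2 (n=3, x=5) -> covered: B1=F, B2=E, B4=F
#3 (n=9, x=2) -> covered: B1=F, B2=S, B4=T
#4 (n=14, x=1) -> covered: B1=T, B2=E, B3=T
#5 (n=8, x=1) -> covered: B1=T, B2=E, B3=T
#6 (n=11, x=1) -> covered: B1=T, B2=E, B3=T
#7 (n=11, x=5) -> covered: B1=F, B2=E, B4=F
#8 (n=10, x=3) -> covered: B1=T, B2=E, B3=T
the full pool covers 7 outcomes: B1=T, B1=F, B2=S, B2=E, B3=T, B4=T, B4=F
checked all size-1 subsets: none covers 7 outcomes (max 3/7)
checked all size-2 subsets: none covers 7 outcomes (max 6/7)
size 3: inputs {1, 2, 3} cover all 7 outcomes, and no lexicographically smaller subset of this size does

Answer: 1, 2, 3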